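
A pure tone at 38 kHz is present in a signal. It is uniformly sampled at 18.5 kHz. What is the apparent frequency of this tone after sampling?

38 kHz mod fs = 1 kHz.
1 kHz ≤ fs/2 = 9.25 kHz, appears at 1 kHz.

1 kHz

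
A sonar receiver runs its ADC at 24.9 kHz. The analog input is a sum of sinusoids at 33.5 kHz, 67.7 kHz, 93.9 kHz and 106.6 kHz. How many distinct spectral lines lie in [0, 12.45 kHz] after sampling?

fs/2 = 12.45 kHz.
33.5 kHz mod fs = 8.6 kHz.
8.6 kHz ≤ fs/2 = 12.45 kHz, appears at 8.6 kHz.
67.7 kHz mod fs = 17.9 kHz.
17.9 kHz > fs/2 = 12.45 kHz, folds to fs − 17.9 kHz = 7 kHz.
93.9 kHz mod fs = 19.2 kHz.
19.2 kHz > fs/2 = 12.45 kHz, folds to fs − 19.2 kHz = 5.7 kHz.
106.6 kHz mod fs = 7 kHz.
7 kHz ≤ fs/2 = 12.45 kHz, appears at 7 kHz.
Distinct values: {5.7 kHz, 7 kHz, 8.6 kHz} → 3.

3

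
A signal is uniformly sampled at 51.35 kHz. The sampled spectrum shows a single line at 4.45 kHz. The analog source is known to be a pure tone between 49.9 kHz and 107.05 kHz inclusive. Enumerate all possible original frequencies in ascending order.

Frequencies that alias to 4.45 kHz are k·fs ± 4.45 kHz for integer k ≥ 0.
k=0: 4.45 kHz.
k=1: 46.9 kHz, 55.8 kHz.
k=2: 98.25 kHz, 107.15 kHz.
k=3: 149.6 kHz, 158.5 kHz.
Within [49.9 kHz, 107.05 kHz]: 55.8 kHz, 98.25 kHz.

55.8 kHz, 98.25 kHz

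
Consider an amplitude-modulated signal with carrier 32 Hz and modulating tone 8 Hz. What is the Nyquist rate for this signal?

80 Hz

AM sidebands sit at fc ± fm = 24 Hz and 40 Hz.
Highest-frequency component: 40 Hz.
Nyquist rate = 2 × 40 Hz = 80 Hz.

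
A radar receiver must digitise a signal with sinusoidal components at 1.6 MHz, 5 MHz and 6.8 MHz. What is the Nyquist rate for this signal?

13.6 MHz

Highest-frequency component: 6.8 MHz.
Nyquist rate = 2 × 6.8 MHz = 13.6 MHz.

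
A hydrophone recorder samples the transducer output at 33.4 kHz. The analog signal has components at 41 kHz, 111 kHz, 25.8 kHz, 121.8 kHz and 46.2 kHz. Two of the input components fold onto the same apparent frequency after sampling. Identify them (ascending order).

25.8 kHz, 41 kHz

fs/2 = 16.7 kHz.
41 kHz mod fs = 7.6 kHz.
7.6 kHz ≤ fs/2 = 16.7 kHz, appears at 7.6 kHz.
111 kHz mod fs = 10.8 kHz.
10.8 kHz ≤ fs/2 = 16.7 kHz, appears at 10.8 kHz.
25.8 kHz > fs/2 = 16.7 kHz, folds to fs − 25.8 kHz = 7.6 kHz.
121.8 kHz mod fs = 21.6 kHz.
21.6 kHz > fs/2 = 16.7 kHz, folds to fs − 21.6 kHz = 11.8 kHz.
46.2 kHz mod fs = 12.8 kHz.
12.8 kHz ≤ fs/2 = 16.7 kHz, appears at 12.8 kHz.
25.8 kHz and 41 kHz both map to 7.6 kHz.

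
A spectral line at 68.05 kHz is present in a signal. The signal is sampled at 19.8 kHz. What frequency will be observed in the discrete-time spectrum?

68.05 kHz mod fs = 8.65 kHz.
8.65 kHz ≤ fs/2 = 9.9 kHz, appears at 8.65 kHz.

8.65 kHz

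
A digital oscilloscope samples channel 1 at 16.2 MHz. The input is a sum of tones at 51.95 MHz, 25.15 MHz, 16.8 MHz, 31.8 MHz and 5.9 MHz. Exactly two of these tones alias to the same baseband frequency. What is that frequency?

fs/2 = 8.1 MHz.
51.95 MHz mod fs = 3.35 MHz.
3.35 MHz ≤ fs/2 = 8.1 MHz, appears at 3.35 MHz.
25.15 MHz mod fs = 8.95 MHz.
8.95 MHz > fs/2 = 8.1 MHz, folds to fs − 8.95 MHz = 7.25 MHz.
16.8 MHz mod fs = 0.6 MHz.
0.6 MHz ≤ fs/2 = 8.1 MHz, appears at 0.6 MHz.
31.8 MHz mod fs = 15.6 MHz.
15.6 MHz > fs/2 = 8.1 MHz, folds to fs − 15.6 MHz = 0.6 MHz.
5.9 MHz ≤ fs/2 = 8.1 MHz, passes unchanged.
16.8 MHz and 31.8 MHz both map to 0.6 MHz.

0.6 MHz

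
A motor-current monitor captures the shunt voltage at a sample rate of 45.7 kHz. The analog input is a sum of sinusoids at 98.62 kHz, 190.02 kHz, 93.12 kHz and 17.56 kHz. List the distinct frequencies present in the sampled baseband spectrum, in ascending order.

fs/2 = 22.85 kHz.
98.62 kHz mod fs = 7.22 kHz.
7.22 kHz ≤ fs/2 = 22.85 kHz, appears at 7.22 kHz.
190.02 kHz mod fs = 7.22 kHz.
7.22 kHz ≤ fs/2 = 22.85 kHz, appears at 7.22 kHz.
93.12 kHz mod fs = 1.72 kHz.
1.72 kHz ≤ fs/2 = 22.85 kHz, appears at 1.72 kHz.
17.56 kHz ≤ fs/2 = 22.85 kHz, passes unchanged.
Distinct values: {1.72 kHz, 7.22 kHz, 17.56 kHz}.

1.72 kHz, 7.22 kHz, 17.56 kHz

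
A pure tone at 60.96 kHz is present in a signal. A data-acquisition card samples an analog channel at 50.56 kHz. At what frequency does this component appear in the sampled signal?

60.96 kHz mod fs = 10.4 kHz.
10.4 kHz ≤ fs/2 = 25.28 kHz, appears at 10.4 kHz.

10.4 kHz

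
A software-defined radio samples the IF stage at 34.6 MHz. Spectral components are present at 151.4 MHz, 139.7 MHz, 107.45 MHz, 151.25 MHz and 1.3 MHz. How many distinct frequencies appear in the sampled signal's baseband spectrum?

4

fs/2 = 17.3 MHz.
151.4 MHz mod fs = 13 MHz.
13 MHz ≤ fs/2 = 17.3 MHz, appears at 13 MHz.
139.7 MHz mod fs = 1.3 MHz.
1.3 MHz ≤ fs/2 = 17.3 MHz, appears at 1.3 MHz.
107.45 MHz mod fs = 3.65 MHz.
3.65 MHz ≤ fs/2 = 17.3 MHz, appears at 3.65 MHz.
151.25 MHz mod fs = 12.85 MHz.
12.85 MHz ≤ fs/2 = 17.3 MHz, appears at 12.85 MHz.
1.3 MHz ≤ fs/2 = 17.3 MHz, passes unchanged.
Distinct values: {1.3 MHz, 3.65 MHz, 12.85 MHz, 13 MHz} → 4.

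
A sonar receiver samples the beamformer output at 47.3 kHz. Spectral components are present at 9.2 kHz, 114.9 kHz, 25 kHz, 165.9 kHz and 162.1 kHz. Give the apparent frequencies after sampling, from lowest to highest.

fs/2 = 23.65 kHz.
9.2 kHz ≤ fs/2 = 23.65 kHz, passes unchanged.
114.9 kHz mod fs = 20.3 kHz.
20.3 kHz ≤ fs/2 = 23.65 kHz, appears at 20.3 kHz.
25 kHz > fs/2 = 23.65 kHz, folds to fs − 25 kHz = 22.3 kHz.
165.9 kHz mod fs = 24 kHz.
24 kHz > fs/2 = 23.65 kHz, folds to fs − 24 kHz = 23.3 kHz.
162.1 kHz mod fs = 20.2 kHz.
20.2 kHz ≤ fs/2 = 23.65 kHz, appears at 20.2 kHz.
Distinct values: {9.2 kHz, 20.2 kHz, 20.3 kHz, 22.3 kHz, 23.3 kHz}.

9.2 kHz, 20.2 kHz, 20.3 kHz, 22.3 kHz, 23.3 kHz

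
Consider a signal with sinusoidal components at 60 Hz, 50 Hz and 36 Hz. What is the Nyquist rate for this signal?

120 Hz

Highest-frequency component: 60 Hz.
Nyquist rate = 2 × 60 Hz = 120 Hz.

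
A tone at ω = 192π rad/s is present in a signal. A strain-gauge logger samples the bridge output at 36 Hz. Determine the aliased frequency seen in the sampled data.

ω = 192π rad/s → f = ω/(2π) = 96 Hz.
96 Hz mod fs = 24 Hz.
24 Hz > fs/2 = 18 Hz, folds to fs − 24 Hz = 12 Hz.

12 Hz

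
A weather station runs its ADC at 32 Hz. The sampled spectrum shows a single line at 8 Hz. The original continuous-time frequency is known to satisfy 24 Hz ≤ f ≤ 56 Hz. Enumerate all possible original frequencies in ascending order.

Frequencies that alias to 8 Hz are k·fs ± 8 Hz for integer k ≥ 0.
k=0: 8 Hz.
k=1: 24 Hz, 40 Hz.
k=2: 56 Hz, 72 Hz.
k=3: 88 Hz, 104 Hz.
Within [24 Hz, 56 Hz]: 24 Hz, 40 Hz, 56 Hz.

24 Hz, 40 Hz, 56 Hz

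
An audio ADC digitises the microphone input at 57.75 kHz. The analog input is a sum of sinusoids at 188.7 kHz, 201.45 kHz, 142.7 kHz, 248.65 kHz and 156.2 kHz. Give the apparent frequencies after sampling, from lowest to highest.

15.45 kHz, 17.05 kHz, 17.65 kHz, 27.2 kHz, 28.2 kHz

fs/2 = 28.875 kHz.
188.7 kHz mod fs = 15.45 kHz.
15.45 kHz ≤ fs/2 = 28.875 kHz, appears at 15.45 kHz.
201.45 kHz mod fs = 28.2 kHz.
28.2 kHz ≤ fs/2 = 28.875 kHz, appears at 28.2 kHz.
142.7 kHz mod fs = 27.2 kHz.
27.2 kHz ≤ fs/2 = 28.875 kHz, appears at 27.2 kHz.
248.65 kHz mod fs = 17.65 kHz.
17.65 kHz ≤ fs/2 = 28.875 kHz, appears at 17.65 kHz.
156.2 kHz mod fs = 40.7 kHz.
40.7 kHz > fs/2 = 28.875 kHz, folds to fs − 40.7 kHz = 17.05 kHz.
Distinct values: {15.45 kHz, 17.05 kHz, 17.65 kHz, 27.2 kHz, 28.2 kHz}.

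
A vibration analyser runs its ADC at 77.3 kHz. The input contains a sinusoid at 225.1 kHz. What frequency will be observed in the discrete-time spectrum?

6.8 kHz

225.1 kHz mod fs = 70.5 kHz.
70.5 kHz > fs/2 = 38.65 kHz, folds to fs − 70.5 kHz = 6.8 kHz.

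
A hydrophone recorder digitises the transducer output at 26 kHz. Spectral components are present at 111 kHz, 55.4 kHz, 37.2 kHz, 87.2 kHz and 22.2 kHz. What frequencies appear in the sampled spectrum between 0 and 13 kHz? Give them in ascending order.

fs/2 = 13 kHz.
111 kHz mod fs = 7 kHz.
7 kHz ≤ fs/2 = 13 kHz, appears at 7 kHz.
55.4 kHz mod fs = 3.4 kHz.
3.4 kHz ≤ fs/2 = 13 kHz, appears at 3.4 kHz.
37.2 kHz mod fs = 11.2 kHz.
11.2 kHz ≤ fs/2 = 13 kHz, appears at 11.2 kHz.
87.2 kHz mod fs = 9.2 kHz.
9.2 kHz ≤ fs/2 = 13 kHz, appears at 9.2 kHz.
22.2 kHz > fs/2 = 13 kHz, folds to fs − 22.2 kHz = 3.8 kHz.
Distinct values: {3.4 kHz, 3.8 kHz, 7 kHz, 9.2 kHz, 11.2 kHz}.

3.4 kHz, 3.8 kHz, 7 kHz, 9.2 kHz, 11.2 kHz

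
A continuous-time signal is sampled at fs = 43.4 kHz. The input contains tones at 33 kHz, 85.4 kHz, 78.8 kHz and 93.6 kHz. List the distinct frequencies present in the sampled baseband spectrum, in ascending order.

fs/2 = 21.7 kHz.
33 kHz > fs/2 = 21.7 kHz, folds to fs − 33 kHz = 10.4 kHz.
85.4 kHz mod fs = 42 kHz.
42 kHz > fs/2 = 21.7 kHz, folds to fs − 42 kHz = 1.4 kHz.
78.8 kHz mod fs = 35.4 kHz.
35.4 kHz > fs/2 = 21.7 kHz, folds to fs − 35.4 kHz = 8 kHz.
93.6 kHz mod fs = 6.8 kHz.
6.8 kHz ≤ fs/2 = 21.7 kHz, appears at 6.8 kHz.
Distinct values: {1.4 kHz, 6.8 kHz, 8 kHz, 10.4 kHz}.

1.4 kHz, 6.8 kHz, 8 kHz, 10.4 kHz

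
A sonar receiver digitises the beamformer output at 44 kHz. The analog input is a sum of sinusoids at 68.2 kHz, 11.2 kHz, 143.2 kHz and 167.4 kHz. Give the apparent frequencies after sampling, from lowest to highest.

fs/2 = 22 kHz.
68.2 kHz mod fs = 24.2 kHz.
24.2 kHz > fs/2 = 22 kHz, folds to fs − 24.2 kHz = 19.8 kHz.
11.2 kHz ≤ fs/2 = 22 kHz, passes unchanged.
143.2 kHz mod fs = 11.2 kHz.
11.2 kHz ≤ fs/2 = 22 kHz, appears at 11.2 kHz.
167.4 kHz mod fs = 35.4 kHz.
35.4 kHz > fs/2 = 22 kHz, folds to fs − 35.4 kHz = 8.6 kHz.
Distinct values: {8.6 kHz, 11.2 kHz, 19.8 kHz}.

8.6 kHz, 11.2 kHz, 19.8 kHz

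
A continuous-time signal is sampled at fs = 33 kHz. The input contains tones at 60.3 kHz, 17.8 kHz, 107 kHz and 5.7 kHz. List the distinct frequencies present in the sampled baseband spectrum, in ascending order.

fs/2 = 16.5 kHz.
60.3 kHz mod fs = 27.3 kHz.
27.3 kHz > fs/2 = 16.5 kHz, folds to fs − 27.3 kHz = 5.7 kHz.
17.8 kHz > fs/2 = 16.5 kHz, folds to fs − 17.8 kHz = 15.2 kHz.
107 kHz mod fs = 8 kHz.
8 kHz ≤ fs/2 = 16.5 kHz, appears at 8 kHz.
5.7 kHz ≤ fs/2 = 16.5 kHz, passes unchanged.
Distinct values: {5.7 kHz, 8 kHz, 15.2 kHz}.

5.7 kHz, 8 kHz, 15.2 kHz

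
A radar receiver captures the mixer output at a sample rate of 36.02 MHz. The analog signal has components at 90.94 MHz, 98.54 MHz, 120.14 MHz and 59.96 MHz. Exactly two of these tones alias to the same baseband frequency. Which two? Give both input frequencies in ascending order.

59.96 MHz, 120.14 MHz

fs/2 = 18.01 MHz.
90.94 MHz mod fs = 18.9 MHz.
18.9 MHz > fs/2 = 18.01 MHz, folds to fs − 18.9 MHz = 17.12 MHz.
98.54 MHz mod fs = 26.5 MHz.
26.5 MHz > fs/2 = 18.01 MHz, folds to fs − 26.5 MHz = 9.52 MHz.
120.14 MHz mod fs = 12.08 MHz.
12.08 MHz ≤ fs/2 = 18.01 MHz, appears at 12.08 MHz.
59.96 MHz mod fs = 23.94 MHz.
23.94 MHz > fs/2 = 18.01 MHz, folds to fs − 23.94 MHz = 12.08 MHz.
59.96 MHz and 120.14 MHz both map to 12.08 MHz.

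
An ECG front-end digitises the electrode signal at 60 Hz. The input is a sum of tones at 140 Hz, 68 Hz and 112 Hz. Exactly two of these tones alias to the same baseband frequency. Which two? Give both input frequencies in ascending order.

68 Hz, 112 Hz

fs/2 = 30 Hz.
140 Hz mod fs = 20 Hz.
20 Hz ≤ fs/2 = 30 Hz, appears at 20 Hz.
68 Hz mod fs = 8 Hz.
8 Hz ≤ fs/2 = 30 Hz, appears at 8 Hz.
112 Hz mod fs = 52 Hz.
52 Hz > fs/2 = 30 Hz, folds to fs − 52 Hz = 8 Hz.
68 Hz and 112 Hz both map to 8 Hz.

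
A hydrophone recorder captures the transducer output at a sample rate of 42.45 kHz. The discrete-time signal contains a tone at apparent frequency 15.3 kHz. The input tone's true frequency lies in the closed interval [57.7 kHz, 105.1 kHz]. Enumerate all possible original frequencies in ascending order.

57.75 kHz, 69.6 kHz, 100.2 kHz

Frequencies that alias to 15.3 kHz are k·fs ± 15.3 kHz for integer k ≥ 0.
k=0: 15.3 kHz.
k=1: 27.15 kHz, 57.75 kHz.
k=2: 69.6 kHz, 100.2 kHz.
k=3: 112.05 kHz, 142.65 kHz.
Within [57.7 kHz, 105.1 kHz]: 57.75 kHz, 69.6 kHz, 100.2 kHz.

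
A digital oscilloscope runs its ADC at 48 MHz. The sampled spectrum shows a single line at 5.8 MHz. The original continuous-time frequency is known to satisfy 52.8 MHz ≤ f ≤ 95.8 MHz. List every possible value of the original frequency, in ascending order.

Frequencies that alias to 5.8 MHz are k·fs ± 5.8 MHz for integer k ≥ 0.
k=0: 5.8 MHz.
k=1: 42.2 MHz, 53.8 MHz.
k=2: 90.2 MHz, 101.8 MHz.
k=3: 138.2 MHz, 149.8 MHz.
Within [52.8 MHz, 95.8 MHz]: 53.8 MHz, 90.2 MHz.

53.8 MHz, 90.2 MHz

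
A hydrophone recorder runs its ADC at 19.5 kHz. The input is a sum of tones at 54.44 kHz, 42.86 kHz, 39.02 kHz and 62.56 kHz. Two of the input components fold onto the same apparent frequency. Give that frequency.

fs/2 = 9.75 kHz.
54.44 kHz mod fs = 15.44 kHz.
15.44 kHz > fs/2 = 9.75 kHz, folds to fs − 15.44 kHz = 4.06 kHz.
42.86 kHz mod fs = 3.86 kHz.
3.86 kHz ≤ fs/2 = 9.75 kHz, appears at 3.86 kHz.
39.02 kHz mod fs = 0.02 kHz.
0.02 kHz ≤ fs/2 = 9.75 kHz, appears at 0.02 kHz.
62.56 kHz mod fs = 4.06 kHz.
4.06 kHz ≤ fs/2 = 9.75 kHz, appears at 4.06 kHz.
54.44 kHz and 62.56 kHz both map to 4.06 kHz.

4.06 kHz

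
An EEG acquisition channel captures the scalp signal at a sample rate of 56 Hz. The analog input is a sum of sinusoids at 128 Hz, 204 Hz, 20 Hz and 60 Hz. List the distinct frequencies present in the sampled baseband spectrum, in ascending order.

fs/2 = 28 Hz.
128 Hz mod fs = 16 Hz.
16 Hz ≤ fs/2 = 28 Hz, appears at 16 Hz.
204 Hz mod fs = 36 Hz.
36 Hz > fs/2 = 28 Hz, folds to fs − 36 Hz = 20 Hz.
20 Hz ≤ fs/2 = 28 Hz, passes unchanged.
60 Hz mod fs = 4 Hz.
4 Hz ≤ fs/2 = 28 Hz, appears at 4 Hz.
Distinct values: {4 Hz, 16 Hz, 20 Hz}.

4 Hz, 16 Hz, 20 Hz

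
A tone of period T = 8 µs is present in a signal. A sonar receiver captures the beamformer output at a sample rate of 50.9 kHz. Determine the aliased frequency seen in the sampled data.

T = 8 µs → f = 1/T = 125 kHz.
125 kHz mod fs = 23.2 kHz.
23.2 kHz ≤ fs/2 = 25.45 kHz, appears at 23.2 kHz.

23.2 kHz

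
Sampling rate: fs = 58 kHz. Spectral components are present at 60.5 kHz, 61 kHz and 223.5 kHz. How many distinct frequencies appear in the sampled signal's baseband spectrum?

fs/2 = 29 kHz.
60.5 kHz mod fs = 2.5 kHz.
2.5 kHz ≤ fs/2 = 29 kHz, appears at 2.5 kHz.
61 kHz mod fs = 3 kHz.
3 kHz ≤ fs/2 = 29 kHz, appears at 3 kHz.
223.5 kHz mod fs = 49.5 kHz.
49.5 kHz > fs/2 = 29 kHz, folds to fs − 49.5 kHz = 8.5 kHz.
Distinct values: {2.5 kHz, 3 kHz, 8.5 kHz} → 3.

3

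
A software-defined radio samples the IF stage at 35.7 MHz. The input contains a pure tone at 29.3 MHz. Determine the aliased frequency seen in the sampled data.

6.4 MHz

29.3 MHz > fs/2 = 17.85 MHz, folds to fs − 29.3 MHz = 6.4 MHz.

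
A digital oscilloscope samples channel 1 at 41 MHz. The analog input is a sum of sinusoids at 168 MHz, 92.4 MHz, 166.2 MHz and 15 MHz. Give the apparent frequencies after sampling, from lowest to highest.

2.2 MHz, 4 MHz, 10.4 MHz, 15 MHz

fs/2 = 20.5 MHz.
168 MHz mod fs = 4 MHz.
4 MHz ≤ fs/2 = 20.5 MHz, appears at 4 MHz.
92.4 MHz mod fs = 10.4 MHz.
10.4 MHz ≤ fs/2 = 20.5 MHz, appears at 10.4 MHz.
166.2 MHz mod fs = 2.2 MHz.
2.2 MHz ≤ fs/2 = 20.5 MHz, appears at 2.2 MHz.
15 MHz ≤ fs/2 = 20.5 MHz, passes unchanged.
Distinct values: {2.2 MHz, 4 MHz, 10.4 MHz, 15 MHz}.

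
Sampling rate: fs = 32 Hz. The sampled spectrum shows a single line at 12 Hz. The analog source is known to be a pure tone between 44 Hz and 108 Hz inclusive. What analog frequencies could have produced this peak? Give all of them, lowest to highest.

Frequencies that alias to 12 Hz are k·fs ± 12 Hz for integer k ≥ 0.
k=0: 12 Hz.
k=1: 20 Hz, 44 Hz.
k=2: 52 Hz, 76 Hz.
k=3: 84 Hz, 108 Hz.
k=4: 116 Hz, 140 Hz.
Within [44 Hz, 108 Hz]: 44 Hz, 52 Hz, 76 Hz, 84 Hz, 108 Hz.

44 Hz, 52 Hz, 76 Hz, 84 Hz, 108 Hz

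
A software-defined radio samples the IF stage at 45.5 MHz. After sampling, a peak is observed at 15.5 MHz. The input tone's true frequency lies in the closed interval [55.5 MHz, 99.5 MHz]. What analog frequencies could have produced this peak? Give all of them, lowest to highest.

61 MHz, 75.5 MHz

Frequencies that alias to 15.5 MHz are k·fs ± 15.5 MHz for integer k ≥ 0.
k=0: 15.5 MHz.
k=1: 30 MHz, 61 MHz.
k=2: 75.5 MHz, 106.5 MHz.
k=3: 121 MHz, 152 MHz.
Within [55.5 MHz, 99.5 MHz]: 61 MHz, 75.5 MHz.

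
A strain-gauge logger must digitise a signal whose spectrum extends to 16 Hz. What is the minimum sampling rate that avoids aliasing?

32 Hz

Nyquist rate = 2 × 16 Hz = 32 Hz.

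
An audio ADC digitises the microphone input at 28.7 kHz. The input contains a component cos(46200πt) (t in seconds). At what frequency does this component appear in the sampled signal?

5.6 kHz

ω = 46200π rad/s → f = ω/(2π) = 23100 Hz = 23.1 kHz.
23.1 kHz > fs/2 = 14.35 kHz, folds to fs − 23.1 kHz = 5.6 kHz.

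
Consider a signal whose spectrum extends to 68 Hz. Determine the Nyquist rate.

136 Hz

Nyquist rate = 2 × 68 Hz = 136 Hz.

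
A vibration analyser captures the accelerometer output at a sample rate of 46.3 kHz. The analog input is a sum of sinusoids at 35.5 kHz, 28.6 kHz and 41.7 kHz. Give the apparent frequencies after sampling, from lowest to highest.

fs/2 = 23.15 kHz.
35.5 kHz > fs/2 = 23.15 kHz, folds to fs − 35.5 kHz = 10.8 kHz.
28.6 kHz > fs/2 = 23.15 kHz, folds to fs − 28.6 kHz = 17.7 kHz.
41.7 kHz > fs/2 = 23.15 kHz, folds to fs − 41.7 kHz = 4.6 kHz.
Distinct values: {4.6 kHz, 10.8 kHz, 17.7 kHz}.

4.6 kHz, 10.8 kHz, 17.7 kHz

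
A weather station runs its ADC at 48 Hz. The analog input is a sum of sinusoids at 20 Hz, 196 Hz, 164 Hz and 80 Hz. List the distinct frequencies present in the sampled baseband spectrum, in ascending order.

4 Hz, 16 Hz, 20 Hz

fs/2 = 24 Hz.
20 Hz ≤ fs/2 = 24 Hz, passes unchanged.
196 Hz mod fs = 4 Hz.
4 Hz ≤ fs/2 = 24 Hz, appears at 4 Hz.
164 Hz mod fs = 20 Hz.
20 Hz ≤ fs/2 = 24 Hz, appears at 20 Hz.
80 Hz mod fs = 32 Hz.
32 Hz > fs/2 = 24 Hz, folds to fs − 32 Hz = 16 Hz.
Distinct values: {4 Hz, 16 Hz, 20 Hz}.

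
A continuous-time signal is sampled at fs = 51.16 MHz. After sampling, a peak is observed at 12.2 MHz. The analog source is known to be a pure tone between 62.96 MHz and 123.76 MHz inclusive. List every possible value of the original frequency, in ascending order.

63.36 MHz, 90.12 MHz, 114.52 MHz

Frequencies that alias to 12.2 MHz are k·fs ± 12.2 MHz for integer k ≥ 0.
k=0: 12.2 MHz.
k=1: 38.96 MHz, 63.36 MHz.
k=2: 90.12 MHz, 114.52 MHz.
k=3: 141.28 MHz, 165.68 MHz.
Within [62.96 MHz, 123.76 MHz]: 63.36 MHz, 90.12 MHz, 114.52 MHz.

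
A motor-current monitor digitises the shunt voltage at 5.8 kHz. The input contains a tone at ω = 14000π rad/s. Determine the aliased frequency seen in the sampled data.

1.2 kHz

ω = 14000π rad/s → f = ω/(2π) = 7000 Hz = 7 kHz.
7 kHz mod fs = 1.2 kHz.
1.2 kHz ≤ fs/2 = 2.9 kHz, appears at 1.2 kHz.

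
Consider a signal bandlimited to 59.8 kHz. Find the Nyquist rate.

119.6 kHz

Nyquist rate = 2 × 59.8 kHz = 119.6 kHz.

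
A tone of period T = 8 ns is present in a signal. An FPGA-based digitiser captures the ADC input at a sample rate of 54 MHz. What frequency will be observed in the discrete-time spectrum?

17 MHz

T = 8 ns → f = 1/T = 125 MHz.
125 MHz mod fs = 17 MHz.
17 MHz ≤ fs/2 = 27 MHz, appears at 17 MHz.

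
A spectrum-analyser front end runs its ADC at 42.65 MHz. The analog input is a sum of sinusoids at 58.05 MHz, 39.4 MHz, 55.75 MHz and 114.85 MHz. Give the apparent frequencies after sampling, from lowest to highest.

fs/2 = 21.325 MHz.
58.05 MHz mod fs = 15.4 MHz.
15.4 MHz ≤ fs/2 = 21.325 MHz, appears at 15.4 MHz.
39.4 MHz > fs/2 = 21.325 MHz, folds to fs − 39.4 MHz = 3.25 MHz.
55.75 MHz mod fs = 13.1 MHz.
13.1 MHz ≤ fs/2 = 21.325 MHz, appears at 13.1 MHz.
114.85 MHz mod fs = 29.55 MHz.
29.55 MHz > fs/2 = 21.325 MHz, folds to fs − 29.55 MHz = 13.1 MHz.
Distinct values: {3.25 MHz, 13.1 MHz, 15.4 MHz}.

3.25 MHz, 13.1 MHz, 15.4 MHz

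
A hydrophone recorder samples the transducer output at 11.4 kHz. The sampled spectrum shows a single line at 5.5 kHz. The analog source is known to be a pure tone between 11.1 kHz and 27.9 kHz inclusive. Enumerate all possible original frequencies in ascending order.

Frequencies that alias to 5.5 kHz are k·fs ± 5.5 kHz for integer k ≥ 0.
k=0: 5.5 kHz.
k=1: 5.9 kHz, 16.9 kHz.
k=2: 17.3 kHz, 28.3 kHz.
k=3: 28.7 kHz, 39.7 kHz.
Within [11.1 kHz, 27.9 kHz]: 16.9 kHz, 17.3 kHz.

16.9 kHz, 17.3 kHz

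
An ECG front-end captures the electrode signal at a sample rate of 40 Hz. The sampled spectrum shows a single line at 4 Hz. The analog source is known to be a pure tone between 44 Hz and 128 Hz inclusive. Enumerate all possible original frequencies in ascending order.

Frequencies that alias to 4 Hz are k·fs ± 4 Hz for integer k ≥ 0.
k=0: 4 Hz.
k=1: 36 Hz, 44 Hz.
k=2: 76 Hz, 84 Hz.
k=3: 116 Hz, 124 Hz.
k=4: 156 Hz, 164 Hz.
Within [44 Hz, 128 Hz]: 44 Hz, 76 Hz, 84 Hz, 116 Hz, 124 Hz.

44 Hz, 76 Hz, 84 Hz, 116 Hz, 124 Hz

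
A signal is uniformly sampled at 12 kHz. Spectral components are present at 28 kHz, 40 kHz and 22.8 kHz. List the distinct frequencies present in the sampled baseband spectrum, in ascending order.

1.2 kHz, 4 kHz

fs/2 = 6 kHz.
28 kHz mod fs = 4 kHz.
4 kHz ≤ fs/2 = 6 kHz, appears at 4 kHz.
40 kHz mod fs = 4 kHz.
4 kHz ≤ fs/2 = 6 kHz, appears at 4 kHz.
22.8 kHz mod fs = 10.8 kHz.
10.8 kHz > fs/2 = 6 kHz, folds to fs − 10.8 kHz = 1.2 kHz.
Distinct values: {1.2 kHz, 4 kHz}.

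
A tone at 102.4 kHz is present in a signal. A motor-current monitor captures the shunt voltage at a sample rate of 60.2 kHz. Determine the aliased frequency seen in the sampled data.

18 kHz

102.4 kHz mod fs = 42.2 kHz.
42.2 kHz > fs/2 = 30.1 kHz, folds to fs − 42.2 kHz = 18 kHz.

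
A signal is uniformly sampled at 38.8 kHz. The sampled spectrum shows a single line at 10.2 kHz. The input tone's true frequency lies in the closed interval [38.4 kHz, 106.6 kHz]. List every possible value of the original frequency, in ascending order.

Frequencies that alias to 10.2 kHz are k·fs ± 10.2 kHz for integer k ≥ 0.
k=0: 10.2 kHz.
k=1: 28.6 kHz, 49 kHz.
k=2: 67.4 kHz, 87.8 kHz.
k=3: 106.2 kHz, 126.6 kHz.
k=4: 145 kHz, 165.4 kHz.
Within [38.4 kHz, 106.6 kHz]: 49 kHz, 67.4 kHz, 87.8 kHz, 106.2 kHz.

49 kHz, 67.4 kHz, 87.8 kHz, 106.2 kHz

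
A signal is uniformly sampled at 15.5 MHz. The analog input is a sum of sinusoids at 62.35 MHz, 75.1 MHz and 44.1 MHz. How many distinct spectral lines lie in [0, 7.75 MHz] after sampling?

2

fs/2 = 7.75 MHz.
62.35 MHz mod fs = 0.35 MHz.
0.35 MHz ≤ fs/2 = 7.75 MHz, appears at 0.35 MHz.
75.1 MHz mod fs = 13.1 MHz.
13.1 MHz > fs/2 = 7.75 MHz, folds to fs − 13.1 MHz = 2.4 MHz.
44.1 MHz mod fs = 13.1 MHz.
13.1 MHz > fs/2 = 7.75 MHz, folds to fs − 13.1 MHz = 2.4 MHz.
Distinct values: {0.35 MHz, 2.4 MHz} → 2.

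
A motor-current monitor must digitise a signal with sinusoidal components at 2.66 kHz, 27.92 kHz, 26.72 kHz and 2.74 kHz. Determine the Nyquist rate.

Highest-frequency component: 27.92 kHz.
Nyquist rate = 2 × 27.92 kHz = 55.84 kHz.

55.84 kHz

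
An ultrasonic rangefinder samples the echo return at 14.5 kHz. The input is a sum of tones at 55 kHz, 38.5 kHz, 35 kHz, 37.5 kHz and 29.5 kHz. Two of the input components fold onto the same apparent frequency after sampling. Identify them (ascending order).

35 kHz, 37.5 kHz

fs/2 = 7.25 kHz.
55 kHz mod fs = 11.5 kHz.
11.5 kHz > fs/2 = 7.25 kHz, folds to fs − 11.5 kHz = 3 kHz.
38.5 kHz mod fs = 9.5 kHz.
9.5 kHz > fs/2 = 7.25 kHz, folds to fs − 9.5 kHz = 5 kHz.
35 kHz mod fs = 6 kHz.
6 kHz ≤ fs/2 = 7.25 kHz, appears at 6 kHz.
37.5 kHz mod fs = 8.5 kHz.
8.5 kHz > fs/2 = 7.25 kHz, folds to fs − 8.5 kHz = 6 kHz.
29.5 kHz mod fs = 0.5 kHz.
0.5 kHz ≤ fs/2 = 7.25 kHz, appears at 0.5 kHz.
35 kHz and 37.5 kHz both map to 6 kHz.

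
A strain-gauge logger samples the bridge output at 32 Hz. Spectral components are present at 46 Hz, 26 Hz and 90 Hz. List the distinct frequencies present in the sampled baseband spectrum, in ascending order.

fs/2 = 16 Hz.
46 Hz mod fs = 14 Hz.
14 Hz ≤ fs/2 = 16 Hz, appears at 14 Hz.
26 Hz > fs/2 = 16 Hz, folds to fs − 26 Hz = 6 Hz.
90 Hz mod fs = 26 Hz.
26 Hz > fs/2 = 16 Hz, folds to fs − 26 Hz = 6 Hz.
Distinct values: {6 Hz, 14 Hz}.

6 Hz, 14 Hz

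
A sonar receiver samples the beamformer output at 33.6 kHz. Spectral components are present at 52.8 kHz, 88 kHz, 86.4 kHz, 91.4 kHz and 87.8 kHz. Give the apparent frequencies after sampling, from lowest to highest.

fs/2 = 16.8 kHz.
52.8 kHz mod fs = 19.2 kHz.
19.2 kHz > fs/2 = 16.8 kHz, folds to fs − 19.2 kHz = 14.4 kHz.
88 kHz mod fs = 20.8 kHz.
20.8 kHz > fs/2 = 16.8 kHz, folds to fs − 20.8 kHz = 12.8 kHz.
86.4 kHz mod fs = 19.2 kHz.
19.2 kHz > fs/2 = 16.8 kHz, folds to fs − 19.2 kHz = 14.4 kHz.
91.4 kHz mod fs = 24.2 kHz.
24.2 kHz > fs/2 = 16.8 kHz, folds to fs − 24.2 kHz = 9.4 kHz.
87.8 kHz mod fs = 20.6 kHz.
20.6 kHz > fs/2 = 16.8 kHz, folds to fs − 20.6 kHz = 13 kHz.
Distinct values: {9.4 kHz, 12.8 kHz, 13 kHz, 14.4 kHz}.

9.4 kHz, 12.8 kHz, 13 kHz, 14.4 kHz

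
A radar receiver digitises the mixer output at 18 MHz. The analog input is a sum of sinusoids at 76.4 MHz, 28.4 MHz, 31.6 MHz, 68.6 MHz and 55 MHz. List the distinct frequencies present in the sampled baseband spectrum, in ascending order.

fs/2 = 9 MHz.
76.4 MHz mod fs = 4.4 MHz.
4.4 MHz ≤ fs/2 = 9 MHz, appears at 4.4 MHz.
28.4 MHz mod fs = 10.4 MHz.
10.4 MHz > fs/2 = 9 MHz, folds to fs − 10.4 MHz = 7.6 MHz.
31.6 MHz mod fs = 13.6 MHz.
13.6 MHz > fs/2 = 9 MHz, folds to fs − 13.6 MHz = 4.4 MHz.
68.6 MHz mod fs = 14.6 MHz.
14.6 MHz > fs/2 = 9 MHz, folds to fs − 14.6 MHz = 3.4 MHz.
55 MHz mod fs = 1 MHz.
1 MHz ≤ fs/2 = 9 MHz, appears at 1 MHz.
Distinct values: {1 MHz, 3.4 MHz, 4.4 MHz, 7.6 MHz}.

1 MHz, 3.4 MHz, 4.4 MHz, 7.6 MHz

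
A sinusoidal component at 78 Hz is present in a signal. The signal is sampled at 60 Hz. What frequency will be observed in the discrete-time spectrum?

78 Hz mod fs = 18 Hz.
18 Hz ≤ fs/2 = 30 Hz, appears at 18 Hz.

18 Hz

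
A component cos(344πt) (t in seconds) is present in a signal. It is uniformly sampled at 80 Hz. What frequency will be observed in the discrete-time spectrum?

12 Hz

ω = 344π rad/s → f = ω/(2π) = 172 Hz.
172 Hz mod fs = 12 Hz.
12 Hz ≤ fs/2 = 40 Hz, appears at 12 Hz.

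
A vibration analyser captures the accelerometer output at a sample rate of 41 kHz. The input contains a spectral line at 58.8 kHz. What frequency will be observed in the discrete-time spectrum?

58.8 kHz mod fs = 17.8 kHz.
17.8 kHz ≤ fs/2 = 20.5 kHz, appears at 17.8 kHz.

17.8 kHz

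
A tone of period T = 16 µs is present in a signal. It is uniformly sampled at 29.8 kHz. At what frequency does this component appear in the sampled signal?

T = 16 µs → f = 1/T = 62.5 kHz.
62.5 kHz mod fs = 2.9 kHz.
2.9 kHz ≤ fs/2 = 14.9 kHz, appears at 2.9 kHz.

2.9 kHz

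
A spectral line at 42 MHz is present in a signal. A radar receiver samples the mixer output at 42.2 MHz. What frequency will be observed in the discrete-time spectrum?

42 MHz > fs/2 = 21.1 MHz, folds to fs − 42 MHz = 0.2 MHz.

0.2 MHz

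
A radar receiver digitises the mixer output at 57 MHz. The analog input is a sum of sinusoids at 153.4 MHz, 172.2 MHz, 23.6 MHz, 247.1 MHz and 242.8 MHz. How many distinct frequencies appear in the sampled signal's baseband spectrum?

fs/2 = 28.5 MHz.
153.4 MHz mod fs = 39.4 MHz.
39.4 MHz > fs/2 = 28.5 MHz, folds to fs − 39.4 MHz = 17.6 MHz.
172.2 MHz mod fs = 1.2 MHz.
1.2 MHz ≤ fs/2 = 28.5 MHz, appears at 1.2 MHz.
23.6 MHz ≤ fs/2 = 28.5 MHz, passes unchanged.
247.1 MHz mod fs = 19.1 MHz.
19.1 MHz ≤ fs/2 = 28.5 MHz, appears at 19.1 MHz.
242.8 MHz mod fs = 14.8 MHz.
14.8 MHz ≤ fs/2 = 28.5 MHz, appears at 14.8 MHz.
Distinct values: {1.2 MHz, 14.8 MHz, 17.6 MHz, 19.1 MHz, 23.6 MHz} → 5.

5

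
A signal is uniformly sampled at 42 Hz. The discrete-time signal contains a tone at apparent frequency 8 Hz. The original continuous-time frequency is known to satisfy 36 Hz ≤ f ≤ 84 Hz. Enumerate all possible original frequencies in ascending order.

Frequencies that alias to 8 Hz are k·fs ± 8 Hz for integer k ≥ 0.
k=0: 8 Hz.
k=1: 34 Hz, 50 Hz.
k=2: 76 Hz, 92 Hz.
k=3: 118 Hz, 134 Hz.
Within [36 Hz, 84 Hz]: 50 Hz, 76 Hz.

50 Hz, 76 Hz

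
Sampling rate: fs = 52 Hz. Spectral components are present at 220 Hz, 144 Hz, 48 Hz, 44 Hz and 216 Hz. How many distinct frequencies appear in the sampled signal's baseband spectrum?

fs/2 = 26 Hz.
220 Hz mod fs = 12 Hz.
12 Hz ≤ fs/2 = 26 Hz, appears at 12 Hz.
144 Hz mod fs = 40 Hz.
40 Hz > fs/2 = 26 Hz, folds to fs − 40 Hz = 12 Hz.
48 Hz > fs/2 = 26 Hz, folds to fs − 48 Hz = 4 Hz.
44 Hz > fs/2 = 26 Hz, folds to fs − 44 Hz = 8 Hz.
216 Hz mod fs = 8 Hz.
8 Hz ≤ fs/2 = 26 Hz, appears at 8 Hz.
Distinct values: {4 Hz, 8 Hz, 12 Hz} → 3.

3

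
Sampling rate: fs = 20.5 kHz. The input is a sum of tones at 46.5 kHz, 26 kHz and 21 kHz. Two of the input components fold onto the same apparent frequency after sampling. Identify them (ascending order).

fs/2 = 10.25 kHz.
46.5 kHz mod fs = 5.5 kHz.
5.5 kHz ≤ fs/2 = 10.25 kHz, appears at 5.5 kHz.
26 kHz mod fs = 5.5 kHz.
5.5 kHz ≤ fs/2 = 10.25 kHz, appears at 5.5 kHz.
21 kHz mod fs = 0.5 kHz.
0.5 kHz ≤ fs/2 = 10.25 kHz, appears at 0.5 kHz.
26 kHz and 46.5 kHz both map to 5.5 kHz.

26 kHz, 46.5 kHz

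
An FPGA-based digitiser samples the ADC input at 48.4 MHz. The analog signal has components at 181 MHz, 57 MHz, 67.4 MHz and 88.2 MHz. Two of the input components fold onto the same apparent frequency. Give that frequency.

fs/2 = 24.2 MHz.
181 MHz mod fs = 35.8 MHz.
35.8 MHz > fs/2 = 24.2 MHz, folds to fs − 35.8 MHz = 12.6 MHz.
57 MHz mod fs = 8.6 MHz.
8.6 MHz ≤ fs/2 = 24.2 MHz, appears at 8.6 MHz.
67.4 MHz mod fs = 19 MHz.
19 MHz ≤ fs/2 = 24.2 MHz, appears at 19 MHz.
88.2 MHz mod fs = 39.8 MHz.
39.8 MHz > fs/2 = 24.2 MHz, folds to fs − 39.8 MHz = 8.6 MHz.
57 MHz and 88.2 MHz both map to 8.6 MHz.

8.6 MHz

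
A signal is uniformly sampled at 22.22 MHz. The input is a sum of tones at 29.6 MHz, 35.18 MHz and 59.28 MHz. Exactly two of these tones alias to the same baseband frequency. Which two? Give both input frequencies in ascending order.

29.6 MHz, 59.28 MHz

fs/2 = 11.11 MHz.
29.6 MHz mod fs = 7.38 MHz.
7.38 MHz ≤ fs/2 = 11.11 MHz, appears at 7.38 MHz.
35.18 MHz mod fs = 12.96 MHz.
12.96 MHz > fs/2 = 11.11 MHz, folds to fs − 12.96 MHz = 9.26 MHz.
59.28 MHz mod fs = 14.84 MHz.
14.84 MHz > fs/2 = 11.11 MHz, folds to fs − 14.84 MHz = 7.38 MHz.
29.6 MHz and 59.28 MHz both map to 7.38 MHz.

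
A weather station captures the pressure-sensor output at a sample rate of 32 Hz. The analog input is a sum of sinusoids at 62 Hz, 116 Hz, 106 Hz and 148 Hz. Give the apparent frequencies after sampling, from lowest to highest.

2 Hz, 10 Hz, 12 Hz

fs/2 = 16 Hz.
62 Hz mod fs = 30 Hz.
30 Hz > fs/2 = 16 Hz, folds to fs − 30 Hz = 2 Hz.
116 Hz mod fs = 20 Hz.
20 Hz > fs/2 = 16 Hz, folds to fs − 20 Hz = 12 Hz.
106 Hz mod fs = 10 Hz.
10 Hz ≤ fs/2 = 16 Hz, appears at 10 Hz.
148 Hz mod fs = 20 Hz.
20 Hz > fs/2 = 16 Hz, folds to fs − 20 Hz = 12 Hz.
Distinct values: {2 Hz, 10 Hz, 12 Hz}.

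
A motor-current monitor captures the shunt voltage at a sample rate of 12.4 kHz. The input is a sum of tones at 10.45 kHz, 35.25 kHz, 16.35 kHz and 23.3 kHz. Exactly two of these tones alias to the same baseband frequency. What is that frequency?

1.95 kHz

fs/2 = 6.2 kHz.
10.45 kHz > fs/2 = 6.2 kHz, folds to fs − 10.45 kHz = 1.95 kHz.
35.25 kHz mod fs = 10.45 kHz.
10.45 kHz > fs/2 = 6.2 kHz, folds to fs − 10.45 kHz = 1.95 kHz.
16.35 kHz mod fs = 3.95 kHz.
3.95 kHz ≤ fs/2 = 6.2 kHz, appears at 3.95 kHz.
23.3 kHz mod fs = 10.9 kHz.
10.9 kHz > fs/2 = 6.2 kHz, folds to fs − 10.9 kHz = 1.5 kHz.
10.45 kHz and 35.25 kHz both map to 1.95 kHz.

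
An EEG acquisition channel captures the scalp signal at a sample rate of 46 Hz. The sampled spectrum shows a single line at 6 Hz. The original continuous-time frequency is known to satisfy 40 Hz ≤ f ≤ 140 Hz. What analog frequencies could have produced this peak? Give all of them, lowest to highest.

Frequencies that alias to 6 Hz are k·fs ± 6 Hz for integer k ≥ 0.
k=0: 6 Hz.
k=1: 40 Hz, 52 Hz.
k=2: 86 Hz, 98 Hz.
k=3: 132 Hz, 144 Hz.
k=4: 178 Hz, 190 Hz.
Within [40 Hz, 140 Hz]: 40 Hz, 52 Hz, 86 Hz, 98 Hz, 132 Hz.

40 Hz, 52 Hz, 86 Hz, 98 Hz, 132 Hz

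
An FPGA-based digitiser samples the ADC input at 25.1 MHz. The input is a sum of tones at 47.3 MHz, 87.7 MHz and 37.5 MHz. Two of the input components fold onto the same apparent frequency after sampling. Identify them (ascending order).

fs/2 = 12.55 MHz.
47.3 MHz mod fs = 22.2 MHz.
22.2 MHz > fs/2 = 12.55 MHz, folds to fs − 22.2 MHz = 2.9 MHz.
87.7 MHz mod fs = 12.4 MHz.
12.4 MHz ≤ fs/2 = 12.55 MHz, appears at 12.4 MHz.
37.5 MHz mod fs = 12.4 MHz.
12.4 MHz ≤ fs/2 = 12.55 MHz, appears at 12.4 MHz.
37.5 MHz and 87.7 MHz both map to 12.4 MHz.

37.5 MHz, 87.7 MHz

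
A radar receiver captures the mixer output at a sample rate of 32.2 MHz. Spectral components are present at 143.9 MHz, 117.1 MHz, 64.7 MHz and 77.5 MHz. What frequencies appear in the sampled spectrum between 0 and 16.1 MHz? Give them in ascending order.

0.3 MHz, 11.7 MHz, 13.1 MHz, 15.1 MHz

fs/2 = 16.1 MHz.
143.9 MHz mod fs = 15.1 MHz.
15.1 MHz ≤ fs/2 = 16.1 MHz, appears at 15.1 MHz.
117.1 MHz mod fs = 20.5 MHz.
20.5 MHz > fs/2 = 16.1 MHz, folds to fs − 20.5 MHz = 11.7 MHz.
64.7 MHz mod fs = 0.3 MHz.
0.3 MHz ≤ fs/2 = 16.1 MHz, appears at 0.3 MHz.
77.5 MHz mod fs = 13.1 MHz.
13.1 MHz ≤ fs/2 = 16.1 MHz, appears at 13.1 MHz.
Distinct values: {0.3 MHz, 11.7 MHz, 13.1 MHz, 15.1 MHz}.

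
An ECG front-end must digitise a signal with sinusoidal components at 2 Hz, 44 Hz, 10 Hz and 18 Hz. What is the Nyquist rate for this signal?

Highest-frequency component: 44 Hz.
Nyquist rate = 2 × 44 Hz = 88 Hz.

88 Hz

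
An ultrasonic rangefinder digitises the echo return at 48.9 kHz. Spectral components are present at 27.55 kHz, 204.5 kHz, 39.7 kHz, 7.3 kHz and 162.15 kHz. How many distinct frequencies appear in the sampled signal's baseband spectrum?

5

fs/2 = 24.45 kHz.
27.55 kHz > fs/2 = 24.45 kHz, folds to fs − 27.55 kHz = 21.35 kHz.
204.5 kHz mod fs = 8.9 kHz.
8.9 kHz ≤ fs/2 = 24.45 kHz, appears at 8.9 kHz.
39.7 kHz > fs/2 = 24.45 kHz, folds to fs − 39.7 kHz = 9.2 kHz.
7.3 kHz ≤ fs/2 = 24.45 kHz, passes unchanged.
162.15 kHz mod fs = 15.45 kHz.
15.45 kHz ≤ fs/2 = 24.45 kHz, appears at 15.45 kHz.
Distinct values: {7.3 kHz, 8.9 kHz, 9.2 kHz, 15.45 kHz, 21.35 kHz} → 5.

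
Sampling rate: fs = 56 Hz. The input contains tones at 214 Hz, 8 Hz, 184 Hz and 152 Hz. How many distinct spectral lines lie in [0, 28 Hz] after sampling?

fs/2 = 28 Hz.
214 Hz mod fs = 46 Hz.
46 Hz > fs/2 = 28 Hz, folds to fs − 46 Hz = 10 Hz.
8 Hz ≤ fs/2 = 28 Hz, passes unchanged.
184 Hz mod fs = 16 Hz.
16 Hz ≤ fs/2 = 28 Hz, appears at 16 Hz.
152 Hz mod fs = 40 Hz.
40 Hz > fs/2 = 28 Hz, folds to fs − 40 Hz = 16 Hz.
Distinct values: {8 Hz, 10 Hz, 16 Hz} → 3.

3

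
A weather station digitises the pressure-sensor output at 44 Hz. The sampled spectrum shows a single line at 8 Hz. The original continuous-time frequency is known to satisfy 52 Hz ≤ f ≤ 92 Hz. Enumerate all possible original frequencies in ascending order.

Frequencies that alias to 8 Hz are k·fs ± 8 Hz for integer k ≥ 0.
k=0: 8 Hz.
k=1: 36 Hz, 52 Hz.
k=2: 80 Hz, 96 Hz.
k=3: 124 Hz, 140 Hz.
Within [52 Hz, 92 Hz]: 52 Hz, 80 Hz.

52 Hz, 80 Hz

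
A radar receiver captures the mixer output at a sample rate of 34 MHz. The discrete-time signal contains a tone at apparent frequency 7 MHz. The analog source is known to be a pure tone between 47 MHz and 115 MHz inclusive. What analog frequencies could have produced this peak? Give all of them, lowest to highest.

61 MHz, 75 MHz, 95 MHz, 109 MHz

Frequencies that alias to 7 MHz are k·fs ± 7 MHz for integer k ≥ 0.
k=0: 7 MHz.
k=1: 27 MHz, 41 MHz.
k=2: 61 MHz, 75 MHz.
k=3: 95 MHz, 109 MHz.
k=4: 129 MHz, 143 MHz.
Within [47 MHz, 115 MHz]: 61 MHz, 75 MHz, 95 MHz, 109 MHz.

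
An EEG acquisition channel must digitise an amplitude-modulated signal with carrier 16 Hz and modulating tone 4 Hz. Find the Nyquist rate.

40 Hz

AM sidebands sit at fc ± fm = 12 Hz and 20 Hz.
Highest-frequency component: 20 Hz.
Nyquist rate = 2 × 20 Hz = 40 Hz.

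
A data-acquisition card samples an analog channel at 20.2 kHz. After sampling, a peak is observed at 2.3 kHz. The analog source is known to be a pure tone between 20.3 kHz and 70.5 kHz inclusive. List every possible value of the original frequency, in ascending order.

Frequencies that alias to 2.3 kHz are k·fs ± 2.3 kHz for integer k ≥ 0.
k=0: 2.3 kHz.
k=1: 17.9 kHz, 22.5 kHz.
k=2: 38.1 kHz, 42.7 kHz.
k=3: 58.3 kHz, 62.9 kHz.
k=4: 78.5 kHz, 83.1 kHz.
Within [20.3 kHz, 70.5 kHz]: 22.5 kHz, 38.1 kHz, 42.7 kHz, 58.3 kHz, 62.9 kHz.

22.5 kHz, 38.1 kHz, 42.7 kHz, 58.3 kHz, 62.9 kHz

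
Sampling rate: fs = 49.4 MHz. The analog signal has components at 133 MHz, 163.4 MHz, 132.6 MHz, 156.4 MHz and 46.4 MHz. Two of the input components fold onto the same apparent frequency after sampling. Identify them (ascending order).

fs/2 = 24.7 MHz.
133 MHz mod fs = 34.2 MHz.
34.2 MHz > fs/2 = 24.7 MHz, folds to fs − 34.2 MHz = 15.2 MHz.
163.4 MHz mod fs = 15.2 MHz.
15.2 MHz ≤ fs/2 = 24.7 MHz, appears at 15.2 MHz.
132.6 MHz mod fs = 33.8 MHz.
33.8 MHz > fs/2 = 24.7 MHz, folds to fs − 33.8 MHz = 15.6 MHz.
156.4 MHz mod fs = 8.2 MHz.
8.2 MHz ≤ fs/2 = 24.7 MHz, appears at 8.2 MHz.
46.4 MHz > fs/2 = 24.7 MHz, folds to fs − 46.4 MHz = 3 MHz.
133 MHz and 163.4 MHz both map to 15.2 MHz.

133 MHz, 163.4 MHz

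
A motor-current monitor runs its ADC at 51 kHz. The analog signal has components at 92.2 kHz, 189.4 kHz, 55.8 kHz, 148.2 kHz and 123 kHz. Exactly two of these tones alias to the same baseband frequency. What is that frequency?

4.8 kHz

fs/2 = 25.5 kHz.
92.2 kHz mod fs = 41.2 kHz.
41.2 kHz > fs/2 = 25.5 kHz, folds to fs − 41.2 kHz = 9.8 kHz.
189.4 kHz mod fs = 36.4 kHz.
36.4 kHz > fs/2 = 25.5 kHz, folds to fs − 36.4 kHz = 14.6 kHz.
55.8 kHz mod fs = 4.8 kHz.
4.8 kHz ≤ fs/2 = 25.5 kHz, appears at 4.8 kHz.
148.2 kHz mod fs = 46.2 kHz.
46.2 kHz > fs/2 = 25.5 kHz, folds to fs − 46.2 kHz = 4.8 kHz.
123 kHz mod fs = 21 kHz.
21 kHz ≤ fs/2 = 25.5 kHz, appears at 21 kHz.
55.8 kHz and 148.2 kHz both map to 4.8 kHz.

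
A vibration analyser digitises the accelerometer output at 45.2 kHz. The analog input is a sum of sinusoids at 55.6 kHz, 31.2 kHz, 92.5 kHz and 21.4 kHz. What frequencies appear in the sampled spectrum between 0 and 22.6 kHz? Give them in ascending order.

fs/2 = 22.6 kHz.
55.6 kHz mod fs = 10.4 kHz.
10.4 kHz ≤ fs/2 = 22.6 kHz, appears at 10.4 kHz.
31.2 kHz > fs/2 = 22.6 kHz, folds to fs − 31.2 kHz = 14 kHz.
92.5 kHz mod fs = 2.1 kHz.
2.1 kHz ≤ fs/2 = 22.6 kHz, appears at 2.1 kHz.
21.4 kHz ≤ fs/2 = 22.6 kHz, passes unchanged.
Distinct values: {2.1 kHz, 10.4 kHz, 14 kHz, 21.4 kHz}.

2.1 kHz, 10.4 kHz, 14 kHz, 21.4 kHz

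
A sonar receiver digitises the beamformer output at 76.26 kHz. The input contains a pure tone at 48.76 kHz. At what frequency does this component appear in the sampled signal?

48.76 kHz > fs/2 = 38.13 kHz, folds to fs − 48.76 kHz = 27.5 kHz.

27.5 kHz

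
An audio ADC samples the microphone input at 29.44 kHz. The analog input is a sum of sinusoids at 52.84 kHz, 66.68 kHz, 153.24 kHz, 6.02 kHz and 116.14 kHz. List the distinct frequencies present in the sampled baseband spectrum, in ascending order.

fs/2 = 14.72 kHz.
52.84 kHz mod fs = 23.4 kHz.
23.4 kHz > fs/2 = 14.72 kHz, folds to fs − 23.4 kHz = 6.04 kHz.
66.68 kHz mod fs = 7.8 kHz.
7.8 kHz ≤ fs/2 = 14.72 kHz, appears at 7.8 kHz.
153.24 kHz mod fs = 6.04 kHz.
6.04 kHz ≤ fs/2 = 14.72 kHz, appears at 6.04 kHz.
6.02 kHz ≤ fs/2 = 14.72 kHz, passes unchanged.
116.14 kHz mod fs = 27.82 kHz.
27.82 kHz > fs/2 = 14.72 kHz, folds to fs − 27.82 kHz = 1.62 kHz.
Distinct values: {1.62 kHz, 6.02 kHz, 6.04 kHz, 7.8 kHz}.

1.62 kHz, 6.02 kHz, 6.04 kHz, 7.8 kHz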